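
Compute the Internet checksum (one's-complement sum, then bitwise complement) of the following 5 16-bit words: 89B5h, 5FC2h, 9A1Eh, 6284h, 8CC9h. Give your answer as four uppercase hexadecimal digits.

One's-complement addition (fold any carry out of bit 15 back into bit 0):
  0x89B5 + 0x5FC2 = 0x0E977
  0xE977 + 0x9A1E = 0x18395 → wrap carry → 0x8396
  0x8396 + 0x6284 = 0x0E61A
  0xE61A + 0x8CC9 = 0x172E3 → wrap carry → 0x72E4
One's-complement sum = 0x72E4.
Checksum = ~0x72E4 & 0xFFFF = 0x8D1B.

8D1B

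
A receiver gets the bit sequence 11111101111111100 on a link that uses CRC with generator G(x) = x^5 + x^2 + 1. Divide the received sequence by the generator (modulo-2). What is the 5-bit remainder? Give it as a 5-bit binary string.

Modulo-2 division of 11111101111111100 by 100101:
  pos 0: 111111 XOR 100101 = 011010
  pos 1: 110100 XOR 100101 = 010001
  pos 2: 100011 XOR 100101 = 000110
  pos 5: 110111 XOR 100101 = 010010
  pos 6: 100101 XOR 100101 = 000000
Remainder = 11100 (nonzero — an error is detected).

11100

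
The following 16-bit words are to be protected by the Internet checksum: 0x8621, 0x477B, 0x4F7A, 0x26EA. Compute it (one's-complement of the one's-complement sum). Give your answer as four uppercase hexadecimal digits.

One's-complement addition (fold any carry out of bit 15 back into bit 0):
  0x8621 + 0x477B = 0x0CD9C
  0xCD9C + 0x4F7A = 0x11D16 → wrap carry → 0x1D17
  0x1D17 + 0x26EA = 0x04401
One's-complement sum = 0x4401.
Checksum = ~0x4401 & 0xFFFF = 0xBBFE.

BBFE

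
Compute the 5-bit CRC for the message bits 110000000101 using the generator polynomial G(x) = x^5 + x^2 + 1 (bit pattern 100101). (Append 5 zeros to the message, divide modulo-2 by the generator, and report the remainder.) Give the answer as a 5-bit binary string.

10101

Append 5 zeros: 11000000010100000. Divide by 100101 (XOR where the leading bit is 1):
  pos 0: 110000 XOR 100101 = 010101
  pos 1: 101010 XOR 100101 = 001111
  pos 3: 111100 XOR 100101 = 011001
  pos 4: 110011 XOR 100101 = 010110
  pos 5: 101100 XOR 100101 = 001001
  pos 7: 100110 XOR 100101 = 000011
  pos 11: 110000 XOR 100101 = 010101
Remainder (last 5 bits) = 10101. This is the CRC / FCS.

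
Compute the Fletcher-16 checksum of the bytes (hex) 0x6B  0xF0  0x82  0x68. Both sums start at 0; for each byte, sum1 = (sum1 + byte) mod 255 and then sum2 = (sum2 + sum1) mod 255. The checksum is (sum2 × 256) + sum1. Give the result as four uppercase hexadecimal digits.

Running sums (mod 255):
  after byte 0 (0x6B): sum1=107, sum2=107
  after byte 1 (0xF0): sum1=92, sum2=199
  after byte 2 (0x82): sum1=222, sum2=166
  after byte 3 (0x68): sum1=71, sum2=237
Checksum = sum2·256 + sum1 = 237·256 + 71 = 60743 = 0xED47.

ED47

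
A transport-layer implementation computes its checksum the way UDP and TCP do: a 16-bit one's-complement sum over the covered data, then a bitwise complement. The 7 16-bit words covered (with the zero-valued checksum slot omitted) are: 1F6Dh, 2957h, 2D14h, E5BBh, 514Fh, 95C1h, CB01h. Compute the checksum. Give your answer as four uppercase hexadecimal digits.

One's-complement addition (fold any carry out of bit 15 back into bit 0):
  0x1F6D + 0x2957 = 0x048C4
  0x48C4 + 0x2D14 = 0x075D8
  0x75D8 + 0xE5BB = 0x15B93 → wrap carry → 0x5B94
  0x5B94 + 0x514F = 0x0ACE3
  0xACE3 + 0x95C1 = 0x142A4 → wrap carry → 0x42A5
  0x42A5 + 0xCB01 = 0x10DA6 → wrap carry → 0x0DA7
One's-complement sum = 0x0DA7.
Checksum = ~0x0DA7 & 0xFFFF = 0xF258.

F258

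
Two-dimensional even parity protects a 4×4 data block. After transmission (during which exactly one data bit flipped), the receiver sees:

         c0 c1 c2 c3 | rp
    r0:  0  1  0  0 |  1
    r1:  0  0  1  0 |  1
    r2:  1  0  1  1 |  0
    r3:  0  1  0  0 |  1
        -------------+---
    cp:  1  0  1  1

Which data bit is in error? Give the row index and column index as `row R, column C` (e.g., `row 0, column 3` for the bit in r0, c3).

row 2, column 2

Recompute each row's even parity and compare to rp:
  r0: data parity 1, sent rp 1 → ok
  r1: data parity 1, sent rp 1 → ok
  r2: data parity 1, sent rp 0 → mismatch
  r3: data parity 1, sent rp 1 → ok
Recompute each column's even parity and compare to cp:
  c0: data parity 1, sent cp 1 → ok
  c1: data parity 0, sent cp 0 → ok
  c2: data parity 0, sent cp 1 → mismatch
  c3: data parity 1, sent cp 1 → ok
Exactly one row (r2) and one column (c2) fail → the flipped bit is at their intersection.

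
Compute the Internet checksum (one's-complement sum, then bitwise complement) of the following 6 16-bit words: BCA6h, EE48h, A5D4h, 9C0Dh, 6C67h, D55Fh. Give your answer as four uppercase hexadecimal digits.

One's-complement addition (fold any carry out of bit 15 back into bit 0):
  0xBCA6 + 0xEE48 = 0x1AAEE → wrap carry → 0xAAEF
  0xAAEF + 0xA5D4 = 0x150C3 → wrap carry → 0x50C4
  0x50C4 + 0x9C0D = 0x0ECD1
  0xECD1 + 0x6C67 = 0x15938 → wrap carry → 0x5939
  0x5939 + 0xD55F = 0x12E98 → wrap carry → 0x2E99
One's-complement sum = 0x2E99.
Checksum = ~0x2E99 & 0xFFFF = 0xD166.

D166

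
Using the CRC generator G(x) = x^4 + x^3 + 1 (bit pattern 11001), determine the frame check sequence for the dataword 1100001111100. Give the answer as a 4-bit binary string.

1010

Append 4 zeros: 11000011111000000. Divide by 11001 (XOR where the leading bit is 1):
  pos 0: 11000 XOR 11001 = 00001
  pos 4: 10111 XOR 11001 = 01110
  pos 5: 11101 XOR 11001 = 00100
  pos 7: 10010 XOR 11001 = 01011
  pos 8: 10110 XOR 11001 = 01111
  pos 9: 11110 XOR 11001 = 00111
  pos 11: 11100 XOR 11001 = 00101
Remainder (last 4 bits) = 1010. This is the CRC / FCS.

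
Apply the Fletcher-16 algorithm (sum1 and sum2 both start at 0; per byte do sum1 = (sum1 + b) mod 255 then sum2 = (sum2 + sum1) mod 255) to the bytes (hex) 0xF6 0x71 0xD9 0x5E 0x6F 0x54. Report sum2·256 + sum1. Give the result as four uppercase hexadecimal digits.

Running sums (mod 255):
  after byte 0 (0xF6): sum1=246, sum2=246
  after byte 1 (0x71): sum1=104, sum2=95
  after byte 2 (0xD9): sum1=66, sum2=161
  after byte 3 (0x5E): sum1=160, sum2=66
  after byte 4 (0x6F): sum1=16, sum2=82
  after byte 5 (0x54): sum1=100, sum2=182
Checksum = sum2·256 + sum1 = 182·256 + 100 = 46692 = 0xB664.

B664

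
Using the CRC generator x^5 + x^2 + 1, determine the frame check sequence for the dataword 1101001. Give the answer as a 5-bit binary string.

11110

Append 5 zeros: 110100100000. Divide by 100101 (XOR where the leading bit is 1):
  pos 0: 110100 XOR 100101 = 010001
  pos 1: 100011 XOR 100101 = 000110
  pos 4: 110000 XOR 100101 = 010101
  pos 5: 101010 XOR 100101 = 001111
Remainder (last 5 bits) = 11110. This is the CRC / FCS.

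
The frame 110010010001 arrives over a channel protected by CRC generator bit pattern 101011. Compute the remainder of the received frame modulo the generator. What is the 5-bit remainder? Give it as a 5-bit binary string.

Modulo-2 division of 110010010001 by 101011:
  pos 0: 110010 XOR 101011 = 011001
  pos 1: 110010 XOR 101011 = 011001
  pos 2: 110011 XOR 101011 = 011000
  pos 3: 110000 XOR 101011 = 011011
  pos 4: 110110 XOR 101011 = 011101
  pos 5: 111010 XOR 101011 = 010001
  pos 6: 100011 XOR 101011 = 001000
Remainder = 01000 (nonzero — an error is detected).

01000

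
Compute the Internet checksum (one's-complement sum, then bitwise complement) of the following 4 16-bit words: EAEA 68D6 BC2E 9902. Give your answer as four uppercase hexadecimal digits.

570D

One's-complement addition (fold any carry out of bit 15 back into bit 0):
  0xEAEA + 0x68D6 = 0x153C0 → wrap carry → 0x53C1
  0x53C1 + 0xBC2E = 0x10FEF → wrap carry → 0x0FF0
  0x0FF0 + 0x9902 = 0x0A8F2
One's-complement sum = 0xA8F2.
Checksum = ~0xA8F2 & 0xFFFF = 0x570D.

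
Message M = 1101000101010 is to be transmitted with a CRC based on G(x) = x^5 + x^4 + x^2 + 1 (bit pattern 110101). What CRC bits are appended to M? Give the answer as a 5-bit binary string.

Append 5 zeros: 110100010101000000. Divide by 110101 (XOR where the leading bit is 1):
  pos 0: 110100 XOR 110101 = 000001
  pos 5: 101010 XOR 110101 = 011111
  pos 6: 111111 XOR 110101 = 001010
  pos 8: 101000 XOR 110101 = 011101
  pos 9: 111010 XOR 110101 = 001111
  pos 11: 111100 XOR 110101 = 001001
Remainder (last 5 bits) = 10010. This is the CRC / FCS.

10010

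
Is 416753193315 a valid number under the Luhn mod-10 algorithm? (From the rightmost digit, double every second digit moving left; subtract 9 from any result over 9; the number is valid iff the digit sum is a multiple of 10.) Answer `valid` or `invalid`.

valid

From the right, keep odd positions and double even positions (subtract 9 from any doubled value over 9):
  doubled (positions 2,4,...): 2 6 2 1 3 8 → sum 22
  kept (positions 1,3,...): 5 3 9 3 7 1 → sum 28
Total = 50.
50 mod 10 = 0, so the number is valid.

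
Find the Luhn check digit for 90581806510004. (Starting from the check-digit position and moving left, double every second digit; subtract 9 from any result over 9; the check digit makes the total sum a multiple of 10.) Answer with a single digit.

Partial digits right→left: 4 0 0 0 1 5 6 0 8 1 8 5 0 9
Double every second digit counting from the check-digit position (so the 1st, 3rd, 5th, ... of the partial from the right).
  doubled (with −9 where >9): 8 0 2 3 7 7 0 → sum 27
  kept as-is: 0 0 5 0 1 5 9 → sum 20
Total = 27 + 20 = 47.
Check digit = (10 − (47 mod 10)) mod 10 = 3.

3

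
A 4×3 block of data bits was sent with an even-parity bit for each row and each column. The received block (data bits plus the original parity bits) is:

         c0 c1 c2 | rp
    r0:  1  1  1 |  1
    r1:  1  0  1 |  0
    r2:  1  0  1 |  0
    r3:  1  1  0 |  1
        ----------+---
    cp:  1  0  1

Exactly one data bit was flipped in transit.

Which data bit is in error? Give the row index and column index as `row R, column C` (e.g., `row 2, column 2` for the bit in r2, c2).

row 3, column 0

Recompute each row's even parity and compare to rp:
  r0: data parity 1, sent rp 1 → ok
  r1: data parity 0, sent rp 0 → ok
  r2: data parity 0, sent rp 0 → ok
  r3: data parity 0, sent rp 1 → mismatch
Recompute each column's even parity and compare to cp:
  c0: data parity 0, sent cp 1 → mismatch
  c1: data parity 0, sent cp 0 → ok
  c2: data parity 1, sent cp 1 → ok
Exactly one row (r3) and one column (c0) fail → the flipped bit is at their intersection.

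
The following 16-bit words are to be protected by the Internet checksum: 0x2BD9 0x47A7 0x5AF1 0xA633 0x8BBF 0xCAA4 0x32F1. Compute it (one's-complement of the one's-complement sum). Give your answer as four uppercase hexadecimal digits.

One's-complement addition (fold any carry out of bit 15 back into bit 0):
  0x2BD9 + 0x47A7 = 0x07380
  0x7380 + 0x5AF1 = 0x0CE71
  0xCE71 + 0xA633 = 0x174A4 → wrap carry → 0x74A5
  0x74A5 + 0x8BBF = 0x10064 → wrap carry → 0x0065
  0x0065 + 0xCAA4 = 0x0CB09
  0xCB09 + 0x32F1 = 0x0FDFA
One's-complement sum = 0xFDFA.
Checksum = ~0xFDFA & 0xFFFF = 0x0205.

0205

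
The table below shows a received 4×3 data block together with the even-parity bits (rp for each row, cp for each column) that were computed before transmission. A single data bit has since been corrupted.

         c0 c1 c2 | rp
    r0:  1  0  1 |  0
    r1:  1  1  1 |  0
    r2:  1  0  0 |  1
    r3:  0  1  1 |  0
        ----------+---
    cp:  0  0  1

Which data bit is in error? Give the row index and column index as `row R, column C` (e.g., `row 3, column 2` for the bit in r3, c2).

Recompute each row's even parity and compare to rp:
  r0: data parity 0, sent rp 0 → ok
  r1: data parity 1, sent rp 0 → mismatch
  r2: data parity 1, sent rp 1 → ok
  r3: data parity 0, sent rp 0 → ok
Recompute each column's even parity and compare to cp:
  c0: data parity 1, sent cp 0 → mismatch
  c1: data parity 0, sent cp 0 → ok
  c2: data parity 1, sent cp 1 → ok
Exactly one row (r1) and one column (c0) fail → the flipped bit is at their intersection.

row 1, column 0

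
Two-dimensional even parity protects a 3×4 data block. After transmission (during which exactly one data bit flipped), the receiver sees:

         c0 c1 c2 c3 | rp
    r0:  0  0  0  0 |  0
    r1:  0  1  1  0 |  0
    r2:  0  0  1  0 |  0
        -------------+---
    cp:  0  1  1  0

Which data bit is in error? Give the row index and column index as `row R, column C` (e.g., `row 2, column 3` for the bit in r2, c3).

row 2, column 2

Recompute each row's even parity and compare to rp:
  r0: data parity 0, sent rp 0 → ok
  r1: data parity 0, sent rp 0 → ok
  r2: data parity 1, sent rp 0 → mismatch
Recompute each column's even parity and compare to cp:
  c0: data parity 0, sent cp 0 → ok
  c1: data parity 1, sent cp 1 → ok
  c2: data parity 0, sent cp 1 → mismatch
  c3: data parity 0, sent cp 0 → ok
Exactly one row (r2) and one column (c2) fail → the flipped bit is at their intersection.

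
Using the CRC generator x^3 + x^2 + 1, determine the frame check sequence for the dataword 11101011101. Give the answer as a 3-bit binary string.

111

Append 3 zeros: 11101011101000. Divide by 1101 (XOR where the leading bit is 1):
  pos 0: 1110 XOR 1101 = 0011
  pos 2: 1110 XOR 1101 = 0011
  pos 4: 1111 XOR 1101 = 0010
  pos 6: 1010 XOR 1101 = 0111
  pos 7: 1111 XOR 1101 = 0010
  pos 9: 1000 XOR 1101 = 0101
  pos 10: 1010 XOR 1101 = 0111
Remainder (last 3 bits) = 111. This is the CRC / FCS.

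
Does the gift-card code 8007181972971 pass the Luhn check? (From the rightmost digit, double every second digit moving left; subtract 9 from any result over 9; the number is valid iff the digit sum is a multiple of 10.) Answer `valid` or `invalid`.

From the right, keep odd positions and double even positions (subtract 9 from any doubled value over 9):
  doubled (positions 2,4,...): 5 4 9 7 5 0 → sum 30
  kept (positions 1,3,...): 1 9 7 1 1 0 8 → sum 27
Total = 57.
57 mod 10 = 7, so the number is invalid.

invalid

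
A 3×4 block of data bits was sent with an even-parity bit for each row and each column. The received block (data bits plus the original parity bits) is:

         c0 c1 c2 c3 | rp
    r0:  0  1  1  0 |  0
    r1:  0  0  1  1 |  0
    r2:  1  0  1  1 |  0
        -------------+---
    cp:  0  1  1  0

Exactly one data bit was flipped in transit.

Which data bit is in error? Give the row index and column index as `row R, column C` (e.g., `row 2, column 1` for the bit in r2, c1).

Recompute each row's even parity and compare to rp:
  r0: data parity 0, sent rp 0 → ok
  r1: data parity 0, sent rp 0 → ok
  r2: data parity 1, sent rp 0 → mismatch
Recompute each column's even parity and compare to cp:
  c0: data parity 1, sent cp 0 → mismatch
  c1: data parity 1, sent cp 1 → ok
  c2: data parity 1, sent cp 1 → ok
  c3: data parity 0, sent cp 0 → ok
Exactly one row (r2) and one column (c0) fail → the flipped bit is at their intersection.

row 2, column 0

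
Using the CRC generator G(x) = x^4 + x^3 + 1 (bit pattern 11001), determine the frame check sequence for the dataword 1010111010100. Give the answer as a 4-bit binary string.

1011

Append 4 zeros: 10101110101000000. Divide by 11001 (XOR where the leading bit is 1):
  pos 0: 10101 XOR 11001 = 01100
  pos 1: 11001 XOR 11001 = 00000
  pos 6: 10101 XOR 11001 = 01100
  pos 7: 11000 XOR 11001 = 00001
  pos 11: 10000 XOR 11001 = 01001
  pos 12: 10010 XOR 11001 = 01011
Remainder (last 4 bits) = 1011. This is the CRC / FCS.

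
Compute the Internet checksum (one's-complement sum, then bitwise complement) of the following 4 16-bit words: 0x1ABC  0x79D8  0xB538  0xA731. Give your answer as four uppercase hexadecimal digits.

0F01

One's-complement addition (fold any carry out of bit 15 back into bit 0):
  0x1ABC + 0x79D8 = 0x09494
  0x9494 + 0xB538 = 0x149CC → wrap carry → 0x49CD
  0x49CD + 0xA731 = 0x0F0FE
One's-complement sum = 0xF0FE.
Checksum = ~0xF0FE & 0xFFFF = 0x0F01.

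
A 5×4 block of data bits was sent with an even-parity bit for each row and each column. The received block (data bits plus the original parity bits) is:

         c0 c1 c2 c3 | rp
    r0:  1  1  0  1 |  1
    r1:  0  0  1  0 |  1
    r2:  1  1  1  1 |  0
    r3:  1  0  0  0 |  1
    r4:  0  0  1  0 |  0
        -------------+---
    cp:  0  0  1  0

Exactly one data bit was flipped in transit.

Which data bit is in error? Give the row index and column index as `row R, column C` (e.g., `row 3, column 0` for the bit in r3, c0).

Recompute each row's even parity and compare to rp:
  r0: data parity 1, sent rp 1 → ok
  r1: data parity 1, sent rp 1 → ok
  r2: data parity 0, sent rp 0 → ok
  r3: data parity 1, sent rp 1 → ok
  r4: data parity 1, sent rp 0 → mismatch
Recompute each column's even parity and compare to cp:
  c0: data parity 1, sent cp 0 → mismatch
  c1: data parity 0, sent cp 0 → ok
  c2: data parity 1, sent cp 1 → ok
  c3: data parity 0, sent cp 0 → ok
Exactly one row (r4) and one column (c0) fail → the flipped bit is at their intersection.

row 4, column 0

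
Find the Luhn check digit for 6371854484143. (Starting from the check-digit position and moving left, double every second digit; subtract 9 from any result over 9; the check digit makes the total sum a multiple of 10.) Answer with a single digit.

1

Partial digits right→left: 3 4 1 4 8 4 4 5 8 1 7 3 6
Double every second digit counting from the check-digit position (so the 1st, 3rd, 5th, ... of the partial from the right).
  doubled (with −9 where >9): 6 2 7 8 7 5 3 → sum 38
  kept as-is: 4 4 4 5 1 3 → sum 21
Total = 38 + 21 = 59.
Check digit = (10 − (59 mod 10)) mod 10 = 1.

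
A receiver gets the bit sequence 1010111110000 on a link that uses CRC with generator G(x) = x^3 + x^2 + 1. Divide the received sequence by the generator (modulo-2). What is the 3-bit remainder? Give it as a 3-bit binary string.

Modulo-2 division of 1010111110000 by 1101:
  pos 0: 1010 XOR 1101 = 0111
  pos 1: 1111 XOR 1101 = 0010
  pos 3: 1011 XOR 1101 = 0110
  pos 4: 1101 XOR 1101 = 0000
  pos 8: 1000 XOR 1101 = 0101
  pos 9: 1010 XOR 1101 = 0111
Remainder = 111 (nonzero — an error is detected).

111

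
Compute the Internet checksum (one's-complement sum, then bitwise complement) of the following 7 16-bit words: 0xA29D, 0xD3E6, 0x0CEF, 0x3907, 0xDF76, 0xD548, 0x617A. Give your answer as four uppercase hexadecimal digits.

2D4B

One's-complement addition (fold any carry out of bit 15 back into bit 0):
  0xA29D + 0xD3E6 = 0x17683 → wrap carry → 0x7684
  0x7684 + 0x0CEF = 0x08373
  0x8373 + 0x3907 = 0x0BC7A
  0xBC7A + 0xDF76 = 0x19BF0 → wrap carry → 0x9BF1
  0x9BF1 + 0xD548 = 0x17139 → wrap carry → 0x713A
  0x713A + 0x617A = 0x0D2B4
One's-complement sum = 0xD2B4.
Checksum = ~0xD2B4 & 0xFFFF = 0x2D4B.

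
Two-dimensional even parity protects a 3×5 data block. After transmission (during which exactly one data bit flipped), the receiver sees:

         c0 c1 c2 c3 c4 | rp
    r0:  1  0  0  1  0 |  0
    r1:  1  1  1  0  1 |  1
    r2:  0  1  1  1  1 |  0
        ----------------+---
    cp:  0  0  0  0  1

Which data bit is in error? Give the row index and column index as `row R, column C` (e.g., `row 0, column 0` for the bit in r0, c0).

row 1, column 4

Recompute each row's even parity and compare to rp:
  r0: data parity 0, sent rp 0 → ok
  r1: data parity 0, sent rp 1 → mismatch
  r2: data parity 0, sent rp 0 → ok
Recompute each column's even parity and compare to cp:
  c0: data parity 0, sent cp 0 → ok
  c1: data parity 0, sent cp 0 → ok
  c2: data parity 0, sent cp 0 → ok
  c3: data parity 0, sent cp 0 → ok
  c4: data parity 0, sent cp 1 → mismatch
Exactly one row (r1) and one column (c4) fail → the flipped bit is at their intersection.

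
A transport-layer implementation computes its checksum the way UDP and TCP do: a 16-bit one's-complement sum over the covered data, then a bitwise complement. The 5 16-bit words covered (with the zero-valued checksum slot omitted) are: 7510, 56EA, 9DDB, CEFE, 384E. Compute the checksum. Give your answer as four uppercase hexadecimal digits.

8EDC

One's-complement addition (fold any carry out of bit 15 back into bit 0):
  0x7510 + 0x56EA = 0x0CBFA
  0xCBFA + 0x9DDB = 0x169D5 → wrap carry → 0x69D6
  0x69D6 + 0xCEFE = 0x138D4 → wrap carry → 0x38D5
  0x38D5 + 0x384E = 0x07123
One's-complement sum = 0x7123.
Checksum = ~0x7123 & 0xFFFF = 0x8EDC.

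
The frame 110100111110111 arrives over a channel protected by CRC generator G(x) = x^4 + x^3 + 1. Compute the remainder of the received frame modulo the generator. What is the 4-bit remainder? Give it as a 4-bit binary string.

Modulo-2 division of 110100111110111 by 11001:
  pos 0: 11010 XOR 11001 = 00011
  pos 3: 11011 XOR 11001 = 00010
  pos 6: 10111 XOR 11001 = 01110
  pos 7: 11100 XOR 11001 = 00101
  pos 9: 10111 XOR 11001 = 01110
  pos 10: 11101 XOR 11001 = 00100
Remainder = 0100 (nonzero — an error is detected).

0100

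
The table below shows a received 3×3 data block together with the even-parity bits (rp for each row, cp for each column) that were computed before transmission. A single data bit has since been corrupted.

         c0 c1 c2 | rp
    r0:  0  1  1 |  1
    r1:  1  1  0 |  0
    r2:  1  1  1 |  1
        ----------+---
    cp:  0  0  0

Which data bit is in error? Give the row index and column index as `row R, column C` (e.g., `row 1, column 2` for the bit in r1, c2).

row 0, column 1

Recompute each row's even parity and compare to rp:
  r0: data parity 0, sent rp 1 → mismatch
  r1: data parity 0, sent rp 0 → ok
  r2: data parity 1, sent rp 1 → ok
Recompute each column's even parity and compare to cp:
  c0: data parity 0, sent cp 0 → ok
  c1: data parity 1, sent cp 0 → mismatch
  c2: data parity 0, sent cp 0 → ok
Exactly one row (r0) and one column (c1) fail → the flipped bit is at their intersection.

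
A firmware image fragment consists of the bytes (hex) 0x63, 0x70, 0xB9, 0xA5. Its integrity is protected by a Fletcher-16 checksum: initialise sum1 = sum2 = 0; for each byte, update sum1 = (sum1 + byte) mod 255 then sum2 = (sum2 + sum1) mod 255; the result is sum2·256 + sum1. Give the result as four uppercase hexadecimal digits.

Running sums (mod 255):
  after byte 0 (0x63): sum1=99, sum2=99
  after byte 1 (0x70): sum1=211, sum2=55
  after byte 2 (0xB9): sum1=141, sum2=196
  after byte 3 (0xA5): sum1=51, sum2=247
Checksum = sum2·256 + sum1 = 247·256 + 51 = 63283 = 0xF733.

F733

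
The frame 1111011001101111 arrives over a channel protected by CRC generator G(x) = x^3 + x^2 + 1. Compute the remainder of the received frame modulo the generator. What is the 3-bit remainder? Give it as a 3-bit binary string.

Modulo-2 division of 1111011001101111 by 1101:
  pos 0: 1111 XOR 1101 = 0010
  pos 2: 1001 XOR 1101 = 0100
  pos 3: 1001 XOR 1101 = 0100
  pos 4: 1000 XOR 1101 = 0101
  pos 5: 1010 XOR 1101 = 0111
  pos 6: 1111 XOR 1101 = 0010
  pos 8: 1010 XOR 1101 = 0111
  pos 9: 1111 XOR 1101 = 0010
  pos 11: 1011 XOR 1101 = 0110
  pos 12: 1101 XOR 1101 = 0000
Remainder = 000 (zero — the frame passes the CRC check).

000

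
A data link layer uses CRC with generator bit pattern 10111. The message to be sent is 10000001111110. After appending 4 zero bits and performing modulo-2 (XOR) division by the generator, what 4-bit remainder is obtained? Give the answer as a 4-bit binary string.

0010

Append 4 zeros: 100000011111100000. Divide by 10111 (XOR where the leading bit is 1):
  pos 0: 10000 XOR 10111 = 00111
  pos 2: 11100 XOR 10111 = 01011
  pos 3: 10111 XOR 10111 = 00000
  pos 8: 11111 XOR 10111 = 01000
  pos 9: 10000 XOR 10111 = 00111
  pos 11: 11100 XOR 10111 = 01011
  pos 12: 10110 XOR 10111 = 00001
Remainder (last 4 bits) = 0010. This is the CRC / FCS.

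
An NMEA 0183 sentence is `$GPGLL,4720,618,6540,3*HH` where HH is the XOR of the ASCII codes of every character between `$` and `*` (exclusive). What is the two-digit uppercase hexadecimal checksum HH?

5A

XOR the ASCII codes of the payload characters:
  'G' = 0x47 → acc = 0x47
  'P' = 0x50 → acc = 0x17
  'G' = 0x47 → acc = 0x50
  'L' = 0x4C → acc = 0x1C
  'L' = 0x4C → acc = 0x50
  ',' = 0x2C → acc = 0x7C
  '4' = 0x34 → acc = 0x48
  '7' = 0x37 → acc = 0x7F
  '2' = 0x32 → acc = 0x4D
  '0' = 0x30 → acc = 0x7D
  ',' = 0x2C → acc = 0x51
  '6' = 0x36 → acc = 0x67
  '1' = 0x31 → acc = 0x56
  '8' = 0x38 → acc = 0x6E
  ',' = 0x2C → acc = 0x42
  '6' = 0x36 → acc = 0x74
  '5' = 0x35 → acc = 0x41
  '4' = 0x34 → acc = 0x75
  '0' = 0x30 → acc = 0x45
  ',' = 0x2C → acc = 0x69
  '3' = 0x33 → acc = 0x5A
Checksum = 0x5A.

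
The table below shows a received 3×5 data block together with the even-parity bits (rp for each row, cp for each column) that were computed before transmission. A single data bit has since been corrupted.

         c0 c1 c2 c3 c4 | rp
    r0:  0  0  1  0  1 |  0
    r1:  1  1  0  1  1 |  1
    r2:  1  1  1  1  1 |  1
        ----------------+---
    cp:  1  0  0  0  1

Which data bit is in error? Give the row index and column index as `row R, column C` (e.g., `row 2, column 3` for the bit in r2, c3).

Recompute each row's even parity and compare to rp:
  r0: data parity 0, sent rp 0 → ok
  r1: data parity 0, sent rp 1 → mismatch
  r2: data parity 1, sent rp 1 → ok
Recompute each column's even parity and compare to cp:
  c0: data parity 0, sent cp 1 → mismatch
  c1: data parity 0, sent cp 0 → ok
  c2: data parity 0, sent cp 0 → ok
  c3: data parity 0, sent cp 0 → ok
  c4: data parity 1, sent cp 1 → ok
Exactly one row (r1) and one column (c0) fail → the flipped bit is at their intersection.

row 1, column 0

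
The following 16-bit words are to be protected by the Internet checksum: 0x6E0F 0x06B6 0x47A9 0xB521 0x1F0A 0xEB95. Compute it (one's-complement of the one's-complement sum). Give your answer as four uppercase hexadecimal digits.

One's-complement addition (fold any carry out of bit 15 back into bit 0):
  0x6E0F + 0x06B6 = 0x074C5
  0x74C5 + 0x47A9 = 0x0BC6E
  0xBC6E + 0xB521 = 0x1718F → wrap carry → 0x7190
  0x7190 + 0x1F0A = 0x0909A
  0x909A + 0xEB95 = 0x17C2F → wrap carry → 0x7C30
One's-complement sum = 0x7C30.
Checksum = ~0x7C30 & 0xFFFF = 0x83CF.

83CF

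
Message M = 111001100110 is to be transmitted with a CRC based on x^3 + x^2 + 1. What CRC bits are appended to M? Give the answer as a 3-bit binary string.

110

Append 3 zeros: 111001100110000. Divide by 1101 (XOR where the leading bit is 1):
  pos 0: 1110 XOR 1101 = 0011
  pos 2: 1101 XOR 1101 = 0000
  pos 6: 1001 XOR 1101 = 0100
  pos 7: 1001 XOR 1101 = 0100
  pos 8: 1000 XOR 1101 = 0101
  pos 9: 1010 XOR 1101 = 0111
  pos 10: 1110 XOR 1101 = 0011
Remainder (last 3 bits) = 110. This is the CRC / FCS.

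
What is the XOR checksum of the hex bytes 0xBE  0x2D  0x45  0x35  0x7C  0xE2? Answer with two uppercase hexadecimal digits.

7D

XOR the bytes together:
  start with 0xBE
  0xBE ⊕ 0x2D = 0x93
  0x93 ⊕ 0x45 = 0xD6
  0xD6 ⊕ 0x35 = 0xE3
  0xE3 ⊕ 0x7C = 0x9F
  0x9F ⊕ 0xE2 = 0x7D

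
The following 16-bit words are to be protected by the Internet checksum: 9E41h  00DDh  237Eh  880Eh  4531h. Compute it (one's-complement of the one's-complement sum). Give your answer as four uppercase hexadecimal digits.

7023

One's-complement addition (fold any carry out of bit 15 back into bit 0):
  0x9E41 + 0x00DD = 0x09F1E
  0x9F1E + 0x237E = 0x0C29C
  0xC29C + 0x880E = 0x14AAA → wrap carry → 0x4AAB
  0x4AAB + 0x4531 = 0x08FDC
One's-complement sum = 0x8FDC.
Checksum = ~0x8FDC & 0xFFFF = 0x7023.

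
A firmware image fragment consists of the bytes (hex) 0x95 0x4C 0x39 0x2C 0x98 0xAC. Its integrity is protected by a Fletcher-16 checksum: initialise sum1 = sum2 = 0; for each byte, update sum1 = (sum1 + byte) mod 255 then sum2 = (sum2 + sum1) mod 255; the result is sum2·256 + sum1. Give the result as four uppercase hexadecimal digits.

468C

Running sums (mod 255):
  after byte 0 (0x95): sum1=149, sum2=149
  after byte 1 (0x4C): sum1=225, sum2=119
  after byte 2 (0x39): sum1=27, sum2=146
  after byte 3 (0x2C): sum1=71, sum2=217
  after byte 4 (0x98): sum1=223, sum2=185
  after byte 5 (0xAC): sum1=140, sum2=70
Checksum = sum2·256 + sum1 = 70·256 + 140 = 18060 = 0x468C.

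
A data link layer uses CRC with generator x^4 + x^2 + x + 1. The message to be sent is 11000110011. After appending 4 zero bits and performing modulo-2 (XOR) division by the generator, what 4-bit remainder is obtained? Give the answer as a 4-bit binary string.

Append 4 zeros: 110001100110000. Divide by 10111 (XOR where the leading bit is 1):
  pos 0: 11000 XOR 10111 = 01111
  pos 1: 11111 XOR 10111 = 01000
  pos 2: 10001 XOR 10111 = 00110
  pos 4: 11000 XOR 10111 = 01111
  pos 5: 11111 XOR 10111 = 01000
  pos 6: 10001 XOR 10111 = 00110
  pos 8: 11000 XOR 10111 = 01111
  pos 9: 11110 XOR 10111 = 01001
  pos 10: 10010 XOR 10111 = 00101
Remainder (last 4 bits) = 0101. This is the CRC / FCS.

0101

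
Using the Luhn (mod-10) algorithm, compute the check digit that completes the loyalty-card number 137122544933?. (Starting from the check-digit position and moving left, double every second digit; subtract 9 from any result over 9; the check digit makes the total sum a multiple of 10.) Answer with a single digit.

3

Partial digits right→left: 3 3 9 4 4 5 2 2 1 7 3 1
Double every second digit counting from the check-digit position (so the 1st, 3rd, 5th, ... of the partial from the right).
  doubled (with −9 where >9): 6 9 8 4 2 6 → sum 35
  kept as-is: 3 4 5 2 7 1 → sum 22
Total = 35 + 22 = 57.
Check digit = (10 − (57 mod 10)) mod 10 = 3.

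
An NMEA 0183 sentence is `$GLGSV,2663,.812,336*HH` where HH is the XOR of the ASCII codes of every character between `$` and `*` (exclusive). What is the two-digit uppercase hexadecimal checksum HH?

XOR the ASCII codes of the payload characters:
  'G' = 0x47 → acc = 0x47
  'L' = 0x4C → acc = 0x0B
  'G' = 0x47 → acc = 0x4C
  'S' = 0x53 → acc = 0x1F
  'V' = 0x56 → acc = 0x49
  ',' = 0x2C → acc = 0x65
  '2' = 0x32 → acc = 0x57
  '6' = 0x36 → acc = 0x61
  '6' = 0x36 → acc = 0x57
  '3' = 0x33 → acc = 0x64
  ',' = 0x2C → acc = 0x48
  '.' = 0x2E → acc = 0x66
  '8' = 0x38 → acc = 0x5E
  '1' = 0x31 → acc = 0x6F
  '2' = 0x32 → acc = 0x5D
  ',' = 0x2C → acc = 0x71
  '3' = 0x33 → acc = 0x42
  '3' = 0x33 → acc = 0x71
  '6' = 0x36 → acc = 0x47
Checksum = 0x47.

47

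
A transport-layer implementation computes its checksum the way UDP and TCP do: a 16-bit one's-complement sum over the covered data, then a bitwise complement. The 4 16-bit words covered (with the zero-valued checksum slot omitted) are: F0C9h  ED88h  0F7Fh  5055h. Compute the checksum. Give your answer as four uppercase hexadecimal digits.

C1D8

One's-complement addition (fold any carry out of bit 15 back into bit 0):
  0xF0C9 + 0xED88 = 0x1DE51 → wrap carry → 0xDE52
  0xDE52 + 0x0F7F = 0x0EDD1
  0xEDD1 + 0x5055 = 0x13E26 → wrap carry → 0x3E27
One's-complement sum = 0x3E27.
Checksum = ~0x3E27 & 0xFFFF = 0xC1D8.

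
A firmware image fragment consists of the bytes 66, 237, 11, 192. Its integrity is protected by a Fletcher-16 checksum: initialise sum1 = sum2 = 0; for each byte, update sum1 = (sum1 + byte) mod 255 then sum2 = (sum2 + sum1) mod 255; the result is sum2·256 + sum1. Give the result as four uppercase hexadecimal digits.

A9FB

Running sums (mod 255):
  after byte 0 (66): sum1=66, sum2=66
  after byte 1 (237): sum1=48, sum2=114
  after byte 2 (11): sum1=59, sum2=173
  after byte 3 (192): sum1=251, sum2=169
Checksum = sum2·256 + sum1 = 169·256 + 251 = 43515 = 0xA9FB.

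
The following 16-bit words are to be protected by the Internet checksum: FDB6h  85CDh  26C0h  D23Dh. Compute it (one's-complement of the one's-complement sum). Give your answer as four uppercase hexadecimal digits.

837D

One's-complement addition (fold any carry out of bit 15 back into bit 0):
  0xFDB6 + 0x85CD = 0x18383 → wrap carry → 0x8384
  0x8384 + 0x26C0 = 0x0AA44
  0xAA44 + 0xD23D = 0x17C81 → wrap carry → 0x7C82
One's-complement sum = 0x7C82.
Checksum = ~0x7C82 & 0xFFFF = 0x837D.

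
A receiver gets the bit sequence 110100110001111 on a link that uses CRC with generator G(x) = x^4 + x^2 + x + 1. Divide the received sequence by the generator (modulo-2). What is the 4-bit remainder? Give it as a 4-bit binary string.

Modulo-2 division of 110100110001111 by 10111:
  pos 0: 11010 XOR 10111 = 01101
  pos 1: 11010 XOR 10111 = 01101
  pos 2: 11011 XOR 10111 = 01100
  pos 3: 11001 XOR 10111 = 01110
  pos 4: 11100 XOR 10111 = 01011
  pos 5: 10110 XOR 10111 = 00001
  pos 9: 10111 XOR 10111 = 00000
Remainder = 0001 (nonzero — an error is detected).

0001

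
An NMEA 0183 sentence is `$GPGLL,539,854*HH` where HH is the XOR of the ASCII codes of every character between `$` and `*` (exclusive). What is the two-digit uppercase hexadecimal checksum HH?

56

XOR the ASCII codes of the payload characters:
  'G' = 0x47 → acc = 0x47
  'P' = 0x50 → acc = 0x17
  'G' = 0x47 → acc = 0x50
  'L' = 0x4C → acc = 0x1C
  'L' = 0x4C → acc = 0x50
  ',' = 0x2C → acc = 0x7C
  '5' = 0x35 → acc = 0x49
  '3' = 0x33 → acc = 0x7A
  '9' = 0x39 → acc = 0x43
  ',' = 0x2C → acc = 0x6F
  '8' = 0x38 → acc = 0x57
  '5' = 0x35 → acc = 0x62
  '4' = 0x34 → acc = 0x56
Checksum = 0x56.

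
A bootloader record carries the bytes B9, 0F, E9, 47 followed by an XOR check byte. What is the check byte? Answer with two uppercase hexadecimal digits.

XOR the bytes together:
  start with 0xB9
  0xB9 ⊕ 0x0F = 0xB6
  0xB6 ⊕ 0xE9 = 0x5F
  0x5F ⊕ 0x47 = 0x18

18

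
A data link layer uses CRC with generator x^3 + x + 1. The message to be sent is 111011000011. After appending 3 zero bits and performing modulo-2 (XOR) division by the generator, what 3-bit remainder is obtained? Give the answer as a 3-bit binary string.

Append 3 zeros: 111011000011000. Divide by 1011 (XOR where the leading bit is 1):
  pos 0: 1110 XOR 1011 = 0101
  pos 1: 1011 XOR 1011 = 0000
  pos 5: 1000 XOR 1011 = 0011
  pos 7: 1101 XOR 1011 = 0110
  pos 8: 1101 XOR 1011 = 0110
  pos 9: 1100 XOR 1011 = 0111
  pos 10: 1110 XOR 1011 = 0101
  pos 11: 1010 XOR 1011 = 0001
Remainder (last 3 bits) = 001. This is the CRC / FCS.

001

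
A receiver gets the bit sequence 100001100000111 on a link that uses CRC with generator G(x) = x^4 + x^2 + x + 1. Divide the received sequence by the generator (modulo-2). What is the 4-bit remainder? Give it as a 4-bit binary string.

Modulo-2 division of 100001100000111 by 10111:
  pos 0: 10000 XOR 10111 = 00111
  pos 2: 11111 XOR 10111 = 01000
  pos 3: 10000 XOR 10111 = 00111
  pos 5: 11100 XOR 10111 = 01011
  pos 6: 10110 XOR 10111 = 00001
  pos 10: 10111 XOR 10111 = 00000
Remainder = 0000 (zero — the frame passes the CRC check).

0000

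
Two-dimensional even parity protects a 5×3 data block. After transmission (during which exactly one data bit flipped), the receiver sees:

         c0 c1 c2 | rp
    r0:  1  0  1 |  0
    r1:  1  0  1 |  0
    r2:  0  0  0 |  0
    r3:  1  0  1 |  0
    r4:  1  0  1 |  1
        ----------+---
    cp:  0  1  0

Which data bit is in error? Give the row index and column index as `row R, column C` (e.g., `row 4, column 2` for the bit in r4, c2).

Recompute each row's even parity and compare to rp:
  r0: data parity 0, sent rp 0 → ok
  r1: data parity 0, sent rp 0 → ok
  r2: data parity 0, sent rp 0 → ok
  r3: data parity 0, sent rp 0 → ok
  r4: data parity 0, sent rp 1 → mismatch
Recompute each column's even parity and compare to cp:
  c0: data parity 0, sent cp 0 → ok
  c1: data parity 0, sent cp 1 → mismatch
  c2: data parity 0, sent cp 0 → ok
Exactly one row (r4) and one column (c1) fail → the flipped bit is at their intersection.

row 4, column 1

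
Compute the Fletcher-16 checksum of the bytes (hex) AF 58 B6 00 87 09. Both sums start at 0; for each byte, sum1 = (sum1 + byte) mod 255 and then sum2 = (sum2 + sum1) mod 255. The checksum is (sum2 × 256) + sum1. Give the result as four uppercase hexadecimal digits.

CA4F

Running sums (mod 255):
  after byte 0 (AF): sum1=175, sum2=175
  after byte 1 (58): sum1=8, sum2=183
  after byte 2 (B6): sum1=190, sum2=118
  after byte 3 (00): sum1=190, sum2=53
  after byte 4 (87): sum1=70, sum2=123
  after byte 5 (09): sum1=79, sum2=202
Checksum = sum2·256 + sum1 = 202·256 + 79 = 51791 = 0xCA4F.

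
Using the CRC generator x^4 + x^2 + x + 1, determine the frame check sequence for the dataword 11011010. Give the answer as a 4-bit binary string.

Append 4 zeros: 110110100000. Divide by 10111 (XOR where the leading bit is 1):
  pos 0: 11011 XOR 10111 = 01100
  pos 1: 11000 XOR 10111 = 01111
  pos 2: 11111 XOR 10111 = 01000
  pos 3: 10000 XOR 10111 = 00111
  pos 5: 11100 XOR 10111 = 01011
  pos 6: 10110 XOR 10111 = 00001
Remainder (last 4 bits) = 0010. This is the CRC / FCS.

0010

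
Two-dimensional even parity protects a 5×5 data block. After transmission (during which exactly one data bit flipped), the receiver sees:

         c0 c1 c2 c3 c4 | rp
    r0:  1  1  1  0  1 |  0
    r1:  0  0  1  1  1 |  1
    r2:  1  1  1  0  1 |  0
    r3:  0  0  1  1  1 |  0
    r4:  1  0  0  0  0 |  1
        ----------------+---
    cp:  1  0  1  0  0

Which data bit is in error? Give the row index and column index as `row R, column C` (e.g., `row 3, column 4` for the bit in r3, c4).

row 3, column 2

Recompute each row's even parity and compare to rp:
  r0: data parity 0, sent rp 0 → ok
  r1: data parity 1, sent rp 1 → ok
  r2: data parity 0, sent rp 0 → ok
  r3: data parity 1, sent rp 0 → mismatch
  r4: data parity 1, sent rp 1 → ok
Recompute each column's even parity and compare to cp:
  c0: data parity 1, sent cp 1 → ok
  c1: data parity 0, sent cp 0 → ok
  c2: data parity 0, sent cp 1 → mismatch
  c3: data parity 0, sent cp 0 → ok
  c4: data parity 0, sent cp 0 → ok
Exactly one row (r3) and one column (c2) fail → the flipped bit is at their intersection.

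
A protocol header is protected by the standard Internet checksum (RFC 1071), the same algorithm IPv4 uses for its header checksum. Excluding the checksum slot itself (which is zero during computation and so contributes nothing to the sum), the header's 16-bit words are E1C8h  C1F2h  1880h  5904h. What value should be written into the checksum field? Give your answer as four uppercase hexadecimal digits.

EABF

One's-complement addition (fold any carry out of bit 15 back into bit 0):
  0xE1C8 + 0xC1F2 = 0x1A3BA → wrap carry → 0xA3BB
  0xA3BB + 0x1880 = 0x0BC3B
  0xBC3B + 0x5904 = 0x1153F → wrap carry → 0x1540
One's-complement sum = 0x1540.
Checksum = ~0x1540 & 0xFFFF = 0xEABF.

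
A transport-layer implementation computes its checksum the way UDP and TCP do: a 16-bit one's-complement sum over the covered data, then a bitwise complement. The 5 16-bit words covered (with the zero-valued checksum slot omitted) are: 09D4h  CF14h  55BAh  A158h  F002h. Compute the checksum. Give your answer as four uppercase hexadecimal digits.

4001

One's-complement addition (fold any carry out of bit 15 back into bit 0):
  0x09D4 + 0xCF14 = 0x0D8E8
  0xD8E8 + 0x55BA = 0x12EA2 → wrap carry → 0x2EA3
  0x2EA3 + 0xA158 = 0x0CFFB
  0xCFFB + 0xF002 = 0x1BFFD → wrap carry → 0xBFFE
One's-complement sum = 0xBFFE.
Checksum = ~0xBFFE & 0xFFFF = 0x4001.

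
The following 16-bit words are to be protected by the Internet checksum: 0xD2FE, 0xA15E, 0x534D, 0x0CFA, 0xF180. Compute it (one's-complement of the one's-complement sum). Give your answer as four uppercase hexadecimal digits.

One's-complement addition (fold any carry out of bit 15 back into bit 0):
  0xD2FE + 0xA15E = 0x1745C → wrap carry → 0x745D
  0x745D + 0x534D = 0x0C7AA
  0xC7AA + 0x0CFA = 0x0D4A4
  0xD4A4 + 0xF180 = 0x1C624 → wrap carry → 0xC625
One's-complement sum = 0xC625.
Checksum = ~0xC625 & 0xFFFF = 0x39DA.

39DA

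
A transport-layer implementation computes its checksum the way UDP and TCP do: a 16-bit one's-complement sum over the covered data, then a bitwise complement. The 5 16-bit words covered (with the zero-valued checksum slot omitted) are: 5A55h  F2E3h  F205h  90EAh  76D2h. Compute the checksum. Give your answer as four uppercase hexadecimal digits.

One's-complement addition (fold any carry out of bit 15 back into bit 0):
  0x5A55 + 0xF2E3 = 0x14D38 → wrap carry → 0x4D39
  0x4D39 + 0xF205 = 0x13F3E → wrap carry → 0x3F3F
  0x3F3F + 0x90EA = 0x0D029
  0xD029 + 0x76D2 = 0x146FB → wrap carry → 0x46FC
One's-complement sum = 0x46FC.
Checksum = ~0x46FC & 0xFFFF = 0xB903.

B903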